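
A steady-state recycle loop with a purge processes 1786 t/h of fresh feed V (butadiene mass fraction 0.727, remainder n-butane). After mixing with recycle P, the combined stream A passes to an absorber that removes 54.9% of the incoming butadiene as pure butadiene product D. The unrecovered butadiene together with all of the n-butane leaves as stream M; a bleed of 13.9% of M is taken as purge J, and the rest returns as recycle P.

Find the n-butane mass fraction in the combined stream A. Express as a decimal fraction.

n-butane enters only via V and leaves only via the purge: 1786×0.273 = 0.139×(n-butane in M), and the absorber passes all n-butane, so n-butane in A = n-butane in M = 3507.8 t/h.
butadiene in A: m_A = 1786×0.727 + (1−0.139)·(1−0.549)·m_A, so m_A = 1298.4/0.6117 = 2122.7 t/h.
A = 2122.7 + 3507.8 = 5630.4 t/h.
n-butane fraction in A = 3507.8/5630.4 = 0.623.

0.623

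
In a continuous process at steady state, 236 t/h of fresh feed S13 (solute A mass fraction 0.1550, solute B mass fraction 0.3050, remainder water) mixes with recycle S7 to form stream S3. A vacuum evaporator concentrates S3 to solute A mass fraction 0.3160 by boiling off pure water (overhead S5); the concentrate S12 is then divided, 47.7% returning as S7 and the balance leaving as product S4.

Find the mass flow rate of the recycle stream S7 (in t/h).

Overall solute A balance (none leaves overhead): solute A in fresh feed = solute A in product, i.e. 236×0.155 = (1−0.477)·S12·0.316.
S12 = 36.58/(0.316×0.523) = 221.34 t/h.
Recycle S7 = 0.477×221.34 = 105.58 t/h.

105.6 t/h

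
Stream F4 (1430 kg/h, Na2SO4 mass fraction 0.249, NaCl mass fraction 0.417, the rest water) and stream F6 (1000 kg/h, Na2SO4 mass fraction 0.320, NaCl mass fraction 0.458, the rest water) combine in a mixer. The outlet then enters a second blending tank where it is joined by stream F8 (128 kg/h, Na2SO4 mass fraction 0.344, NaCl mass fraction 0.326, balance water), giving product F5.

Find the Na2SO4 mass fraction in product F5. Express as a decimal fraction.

0.282

Overall, product flow = 2558 kg/h.
Na2SO4 in = 1430×0.249 + 1000×0.320 + 128×0.344 = 720.1 kg/h.
Na2SO4 fraction in F5 = 0.282.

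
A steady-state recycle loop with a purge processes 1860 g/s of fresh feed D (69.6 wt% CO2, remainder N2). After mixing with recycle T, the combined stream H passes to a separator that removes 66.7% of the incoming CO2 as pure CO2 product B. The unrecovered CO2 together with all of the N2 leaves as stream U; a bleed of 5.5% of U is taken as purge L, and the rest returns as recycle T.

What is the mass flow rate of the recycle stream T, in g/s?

N2 enters only via D and leaves only via the purge: 1860×0.304 = 0.055×(N2 in U), and the separator passes all N2, so N2 in H = N2 in U = 10281 g/s.
CO2 in H: m_A = 1860×0.696 + (1−0.055)·(1−0.667)·m_A, so m_A = 1294.6/0.6853 = 1889 g/s.
U = (1−0.667)×1889 + 10281 = 10910 g/s.
Recycle T = (1−0.055)×10910 = 10310 g/s.

10310 g/s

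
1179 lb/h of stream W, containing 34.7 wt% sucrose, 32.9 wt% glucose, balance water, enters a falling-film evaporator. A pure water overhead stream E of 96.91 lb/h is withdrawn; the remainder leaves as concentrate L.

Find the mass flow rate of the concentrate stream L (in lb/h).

Concentrate = 1179 − 96.91 = 1082.1 lb/h.

1082 lb/h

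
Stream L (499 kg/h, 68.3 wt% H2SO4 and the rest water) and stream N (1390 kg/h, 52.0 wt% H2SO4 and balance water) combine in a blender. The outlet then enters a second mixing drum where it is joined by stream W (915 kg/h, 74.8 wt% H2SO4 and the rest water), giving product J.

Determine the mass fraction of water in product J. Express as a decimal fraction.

0.3766

Overall, product flow = 2804 kg/h.
water in = 499×0.317 + 1390×0.480 + 915×0.252 = 1056 kg/h.
water fraction in J = 0.3766.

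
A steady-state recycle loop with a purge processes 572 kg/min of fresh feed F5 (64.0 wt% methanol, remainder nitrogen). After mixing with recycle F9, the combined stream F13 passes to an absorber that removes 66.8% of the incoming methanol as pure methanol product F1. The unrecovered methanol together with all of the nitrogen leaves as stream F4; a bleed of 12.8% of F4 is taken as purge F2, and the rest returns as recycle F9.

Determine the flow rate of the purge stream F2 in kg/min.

nitrogen enters only via F5 and leaves only via the purge: 572×0.360 = 0.128×(nitrogen in F4), and the absorber passes all nitrogen, so nitrogen in F13 = nitrogen in F4 = 1608.7 kg/min.
methanol in F13: m_A = 572×0.640 + (1−0.128)·(1−0.668)·m_A, so m_A = 366.08/0.7105 = 515.25 kg/min.
F4 = (1−0.668)×515.25 + 1608.7 = 1779.8 kg/min.
Purge F2 = 0.128×1779.8 = 227.82 kg/min.

227.8 kg/min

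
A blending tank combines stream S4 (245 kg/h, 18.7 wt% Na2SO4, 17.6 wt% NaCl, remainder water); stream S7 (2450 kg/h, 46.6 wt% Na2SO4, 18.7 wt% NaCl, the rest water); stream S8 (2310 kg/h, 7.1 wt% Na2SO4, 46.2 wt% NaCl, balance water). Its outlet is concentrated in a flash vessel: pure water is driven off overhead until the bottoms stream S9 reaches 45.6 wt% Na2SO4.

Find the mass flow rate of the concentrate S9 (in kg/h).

2964 kg/h

Na2SO4 entering = 245×0.187 + 2450×0.466 + 2310×0.071 = 1351.5 kg/h.
All Na2SO4 reports to S9, so S9 = 1351.5/0.456 = 2963.9 kg/h.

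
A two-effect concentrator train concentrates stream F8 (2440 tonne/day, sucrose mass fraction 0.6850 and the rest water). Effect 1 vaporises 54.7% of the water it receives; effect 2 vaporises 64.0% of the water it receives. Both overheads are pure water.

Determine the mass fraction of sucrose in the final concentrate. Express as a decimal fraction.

0.9302

water in feed = 2440×0.315 = 768.6 tonne/day.
After stage 1: water left = (1−0.547)×768.6 = 348.18; stream total = 2019.6 tonne/day.
After stage 2: water left = (1−0.640)×348.18 = 125.34; final concentrate = 1796.7 tonne/day.
sucrose fraction = 1671.4/1796.7 = 0.9302.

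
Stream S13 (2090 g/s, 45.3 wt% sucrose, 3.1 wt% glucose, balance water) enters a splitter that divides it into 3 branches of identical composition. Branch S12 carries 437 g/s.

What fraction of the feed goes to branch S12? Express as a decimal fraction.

Fraction to S12 = 437/2090 = 0.2091.

0.209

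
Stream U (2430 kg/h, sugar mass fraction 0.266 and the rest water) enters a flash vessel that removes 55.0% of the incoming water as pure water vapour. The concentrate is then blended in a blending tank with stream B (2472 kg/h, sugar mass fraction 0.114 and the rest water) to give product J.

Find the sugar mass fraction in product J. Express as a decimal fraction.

0.237

Vapour removed = 0.550×0.734×2430 = 980.99 kg/h; concentrate = 1449 kg/h.
sugar reaching the mixer = 646.38 (from concentrate) + 2472×0.114 = 928.19 kg/h.
Product flow = 1449 + 2472 = 3921 kg/h; sugar fraction = 0.237.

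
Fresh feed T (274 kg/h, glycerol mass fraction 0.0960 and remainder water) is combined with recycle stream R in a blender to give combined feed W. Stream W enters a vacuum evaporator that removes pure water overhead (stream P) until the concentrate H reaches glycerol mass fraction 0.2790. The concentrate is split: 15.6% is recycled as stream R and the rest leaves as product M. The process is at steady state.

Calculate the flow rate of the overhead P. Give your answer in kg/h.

Overall glycerol balance (none leaves overhead): glycerol in fresh feed = glycerol in product, i.e. 274×0.096 = (1−0.156)·H·0.279.
H = 26.304/(0.279×0.844) = 111.71 kg/h.
Recycle R = 0.156×111.71 = 17.426 kg/h.
Combined feed W = 274 + 17.426 = 291.43 kg/h.
Overhead P = W − H = 291.43 − 111.71 = 179.72 kg/h.

179.7 kg/h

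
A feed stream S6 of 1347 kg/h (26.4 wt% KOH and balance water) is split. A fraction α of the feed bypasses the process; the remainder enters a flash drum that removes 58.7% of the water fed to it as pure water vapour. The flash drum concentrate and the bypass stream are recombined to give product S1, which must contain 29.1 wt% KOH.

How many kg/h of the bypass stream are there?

All 1347×0.264 = 355.61 kg/h of KOH reaches S1, so S1 = 355.61/0.291 = 1222 kg/h and vapour = 124.98 kg/h.
The evaporator receives (1−α)·1347 of feed at 0.736 water and removes 0.587 of that water:
0.587×0.736×(1−α)×1347 = 124.98
(1−α) = 124.98/581.95 = 0.2148;  α = 0.7852.
Bypass flow = 0.7852×1347 = 1057.7 kg/h.

1058 kg/h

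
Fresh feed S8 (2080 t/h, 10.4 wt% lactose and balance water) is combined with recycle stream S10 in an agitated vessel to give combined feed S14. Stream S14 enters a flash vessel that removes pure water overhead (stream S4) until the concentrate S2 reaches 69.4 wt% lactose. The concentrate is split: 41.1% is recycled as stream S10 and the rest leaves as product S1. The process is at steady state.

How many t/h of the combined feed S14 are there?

2298 t/h

Overall lactose balance (none leaves overhead): lactose in fresh feed = lactose in product, i.e. 2080×0.104 = (1−0.411)·S2·0.694.
S2 = 216.32/(0.694×0.589) = 529.2 t/h.
Recycle S10 = 0.411×529.2 = 217.5 t/h.
Combined feed S14 = 2080 + 217.5 = 2297.5 t/h.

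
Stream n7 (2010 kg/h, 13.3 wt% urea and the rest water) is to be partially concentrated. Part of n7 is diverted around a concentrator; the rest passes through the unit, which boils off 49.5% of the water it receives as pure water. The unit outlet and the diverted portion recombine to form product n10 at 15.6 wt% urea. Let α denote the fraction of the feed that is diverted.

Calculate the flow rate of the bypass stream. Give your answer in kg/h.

All 2010×0.133 = 267.33 kg/h of urea reaches n10, so n10 = 267.33/0.156 = 1713.7 kg/h and vapour = 296.35 kg/h.
The evaporator receives (1−α)·2010 of feed at 0.867 water and removes 0.495 of that water:
0.495×0.867×(1−α)×2010 = 296.35
(1−α) = 296.35/862.62 = 0.3435;  α = 0.6565.
Bypass flow = 0.6565×2010 = 1319.5 kg/h.

1319 kg/h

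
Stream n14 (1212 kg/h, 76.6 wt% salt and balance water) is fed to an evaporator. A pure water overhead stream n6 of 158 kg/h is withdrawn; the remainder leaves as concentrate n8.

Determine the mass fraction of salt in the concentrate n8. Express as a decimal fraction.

0.881

salt is not removed: 1212×0.766 = 928.39 kg/h of salt enters n8.
Concentrate = 1212 − 158 = 1054 kg/h.
Mass fraction = 928.39/1054 = 0.881.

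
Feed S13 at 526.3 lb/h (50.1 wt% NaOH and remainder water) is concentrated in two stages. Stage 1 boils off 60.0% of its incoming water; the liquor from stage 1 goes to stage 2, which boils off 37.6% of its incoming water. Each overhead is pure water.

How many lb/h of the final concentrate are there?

water in feed = 526.3×0.499 = 262.62 lb/h.
After stage 1: water left = (1−0.600)×262.62 = 105.05; stream total = 368.73 lb/h.
After stage 2: water left = (1−0.376)×105.05 = 65.551; final concentrate = 329.23 lb/h.

329.2 lb/h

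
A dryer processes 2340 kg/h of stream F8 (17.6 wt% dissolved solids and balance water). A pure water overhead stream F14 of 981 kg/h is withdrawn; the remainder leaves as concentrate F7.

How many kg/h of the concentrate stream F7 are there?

1359 kg/h

Concentrate = 2340 − 981 = 1359 kg/h.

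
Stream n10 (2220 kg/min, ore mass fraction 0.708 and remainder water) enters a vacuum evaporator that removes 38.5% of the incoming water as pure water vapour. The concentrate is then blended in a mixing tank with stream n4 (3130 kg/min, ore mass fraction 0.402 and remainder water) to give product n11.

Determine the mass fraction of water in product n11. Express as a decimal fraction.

0.445

Vapour removed = 0.385×0.292×2220 = 249.57 kg/min; concentrate = 1970.4 kg/min.
water reaching the mixer = 398.67 (from concentrate) + 3130×0.598 = 2270.4 kg/min.
Product flow = 1970.4 + 3130 = 5100.4 kg/min; water fraction = 0.445.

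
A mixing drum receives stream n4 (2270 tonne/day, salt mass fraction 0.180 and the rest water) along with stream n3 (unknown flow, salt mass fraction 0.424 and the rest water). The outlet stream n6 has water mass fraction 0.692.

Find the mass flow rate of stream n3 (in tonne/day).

2505 tonne/day

Let n3 be the unknown flow. Total out = 2270 + n3.
water balance: 1861.4 + 0.576·n3 = 0.692·(2270 + n3)
(0.576 − 0.692)·n3 = 0.692×2270 − 1861.4 = -290.56
n3 = -290.56 / -0.116 = 2504.8 tonne/day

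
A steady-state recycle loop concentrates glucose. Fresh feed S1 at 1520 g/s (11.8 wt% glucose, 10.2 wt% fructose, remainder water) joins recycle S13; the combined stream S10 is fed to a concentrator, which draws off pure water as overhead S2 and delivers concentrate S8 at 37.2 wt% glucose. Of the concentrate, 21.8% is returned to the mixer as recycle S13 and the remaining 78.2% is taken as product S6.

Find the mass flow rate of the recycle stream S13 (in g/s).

Overall glucose balance (none leaves overhead): glucose in fresh feed = glucose in product, i.e. 1520×0.118 = (1−0.218)·S8·0.372.
S8 = 179.36/(0.372×0.782) = 616.56 g/s.
Recycle S13 = 0.218×616.56 = 134.41 g/s.

134.4 g/s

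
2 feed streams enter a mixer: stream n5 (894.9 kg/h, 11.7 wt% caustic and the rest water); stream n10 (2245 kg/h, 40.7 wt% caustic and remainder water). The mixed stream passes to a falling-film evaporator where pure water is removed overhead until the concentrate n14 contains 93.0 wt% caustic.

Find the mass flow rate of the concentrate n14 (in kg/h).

1095 kg/h

caustic entering = 894.9×0.117 + 2245×0.407 = 1018.4 kg/h.
All caustic reports to n14, so n14 = 1018.4/0.930 = 1095.1 kg/h.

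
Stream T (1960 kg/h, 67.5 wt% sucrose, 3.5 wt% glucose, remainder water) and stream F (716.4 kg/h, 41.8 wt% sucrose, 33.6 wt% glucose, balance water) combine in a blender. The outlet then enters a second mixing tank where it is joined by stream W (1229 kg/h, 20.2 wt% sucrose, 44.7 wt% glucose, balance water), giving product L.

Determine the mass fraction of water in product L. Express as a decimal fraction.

Overall, product flow = 3905.4 kg/h.
water in = 1960×0.290 + 716.4×0.246 + 1229×0.351 = 1176 kg/h.
water fraction in L = 0.3011.

0.3011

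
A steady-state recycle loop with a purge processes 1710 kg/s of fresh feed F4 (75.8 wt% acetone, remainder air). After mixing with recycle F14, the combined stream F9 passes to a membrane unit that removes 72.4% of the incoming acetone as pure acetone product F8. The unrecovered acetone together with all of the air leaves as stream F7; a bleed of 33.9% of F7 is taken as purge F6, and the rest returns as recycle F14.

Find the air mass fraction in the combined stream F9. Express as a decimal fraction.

air enters only via F4 and leaves only via the purge: 1710×0.242 = 0.339×(air in F7), and the membrane unit passes all air, so air in F9 = air in F7 = 1220.7 kg/s.
acetone in F9: m_A = 1710×0.758 + (1−0.339)·(1−0.724)·m_A, so m_A = 1296.2/0.8176 = 1585.4 kg/s.
F9 = 1585.4 + 1220.7 = 2806.1 kg/s.
air fraction in F9 = 1220.7/2806.1 = 0.4350.

0.4350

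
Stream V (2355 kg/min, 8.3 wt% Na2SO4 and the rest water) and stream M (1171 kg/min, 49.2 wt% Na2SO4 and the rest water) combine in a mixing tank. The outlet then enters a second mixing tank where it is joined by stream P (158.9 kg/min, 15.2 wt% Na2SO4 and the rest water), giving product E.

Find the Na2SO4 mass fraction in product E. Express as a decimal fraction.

Overall, product flow = 3684.9 kg/min.
Na2SO4 in = 2355×0.083 + 1171×0.492 + 158.9×0.152 = 795.75 kg/min.
Na2SO4 fraction in E = 0.216.

0.216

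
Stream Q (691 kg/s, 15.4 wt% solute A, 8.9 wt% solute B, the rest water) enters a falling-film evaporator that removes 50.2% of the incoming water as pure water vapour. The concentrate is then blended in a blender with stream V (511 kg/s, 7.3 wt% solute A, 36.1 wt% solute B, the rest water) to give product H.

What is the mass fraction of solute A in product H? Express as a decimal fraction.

0.1530

Vapour removed = 0.502×0.757×691 = 262.59 kg/s; concentrate = 428.41 kg/s.
solute A reaching the mixer = 106.41 (from concentrate) + 511×0.073 = 143.72 kg/s.
Product flow = 428.41 + 511 = 939.41 kg/s; solute A fraction = 0.1530.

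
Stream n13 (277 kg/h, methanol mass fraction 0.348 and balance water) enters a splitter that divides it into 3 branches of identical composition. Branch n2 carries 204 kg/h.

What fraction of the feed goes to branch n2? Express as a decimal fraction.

0.736

Fraction to n2 = 204/277 = 0.7365.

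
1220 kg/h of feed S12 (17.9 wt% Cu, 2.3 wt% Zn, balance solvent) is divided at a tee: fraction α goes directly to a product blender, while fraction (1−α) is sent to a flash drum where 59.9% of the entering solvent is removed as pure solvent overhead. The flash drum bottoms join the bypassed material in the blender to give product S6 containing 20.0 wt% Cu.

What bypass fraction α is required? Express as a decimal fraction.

All 1220×0.179 = 218.38 kg/h of Cu reaches S6, so S6 = 218.38/0.200 = 1091.9 kg/h and vapour = 128.1 kg/h.
The evaporator receives (1−α)·1220 of feed at 0.798 solvent and removes 0.599 of that solvent:
0.599×0.798×(1−α)×1220 = 128.1
(1−α) = 128.1/583.16 = 0.2197;  α = 0.7803.

0.780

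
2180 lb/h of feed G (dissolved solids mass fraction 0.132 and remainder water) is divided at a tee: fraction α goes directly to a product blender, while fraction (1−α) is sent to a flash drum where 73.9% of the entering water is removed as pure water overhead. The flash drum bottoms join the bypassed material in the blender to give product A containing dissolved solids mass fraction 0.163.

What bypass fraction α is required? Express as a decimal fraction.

0.704

All 2180×0.132 = 287.76 lb/h of dissolved solids reaches A, so A = 287.76/0.163 = 1765.4 lb/h and vapour = 414.6 lb/h.
The evaporator receives (1−α)·2180 of feed at 0.868 water and removes 0.739 of that water:
0.739×0.868×(1−α)×2180 = 414.6
(1−α) = 414.6/1398.4 = 0.2965;  α = 0.7035.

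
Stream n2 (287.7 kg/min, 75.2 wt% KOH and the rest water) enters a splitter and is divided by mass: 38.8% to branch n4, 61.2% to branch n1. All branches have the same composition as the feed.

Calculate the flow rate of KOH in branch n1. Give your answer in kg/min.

Branch n1 total = 0.612×287.7 = 176.07 kg/min.
KOH in n1 = 0.752×176.07 = 132.41 kg/min.

132.4 kg/min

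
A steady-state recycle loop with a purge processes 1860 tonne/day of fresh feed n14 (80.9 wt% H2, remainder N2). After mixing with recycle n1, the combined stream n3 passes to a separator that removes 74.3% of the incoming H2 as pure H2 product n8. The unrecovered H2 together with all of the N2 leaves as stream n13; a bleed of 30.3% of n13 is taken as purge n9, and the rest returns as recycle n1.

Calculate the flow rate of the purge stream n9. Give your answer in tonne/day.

N2 enters only via n14 and leaves only via the purge: 1860×0.191 = 0.303×(N2 in n13), and the separator passes all N2, so N2 in n3 = N2 in n13 = 1172.5 tonne/day.
H2 in n3: m_A = 1860×0.809 + (1−0.303)·(1−0.743)·m_A, so m_A = 1504.7/0.8209 = 1833.1 tonne/day.
n13 = (1−0.743)×1833.1 + 1172.5 = 1643.6 tonne/day.
Purge n9 = 0.303×1643.6 = 498.01 tonne/day.

498 tonne/day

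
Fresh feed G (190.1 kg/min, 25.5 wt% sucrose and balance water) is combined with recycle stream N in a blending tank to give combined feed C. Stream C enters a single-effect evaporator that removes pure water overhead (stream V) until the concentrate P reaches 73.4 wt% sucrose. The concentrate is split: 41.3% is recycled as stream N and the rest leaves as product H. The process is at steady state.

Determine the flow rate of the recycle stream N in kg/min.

46.47 kg/min

Overall sucrose balance (none leaves overhead): sucrose in fresh feed = sucrose in product, i.e. 190.1×0.255 = (1−0.413)·P·0.734.
P = 48.475/(0.734×0.587) = 112.51 kg/min.
Recycle N = 0.413×112.51 = 46.466 kg/min.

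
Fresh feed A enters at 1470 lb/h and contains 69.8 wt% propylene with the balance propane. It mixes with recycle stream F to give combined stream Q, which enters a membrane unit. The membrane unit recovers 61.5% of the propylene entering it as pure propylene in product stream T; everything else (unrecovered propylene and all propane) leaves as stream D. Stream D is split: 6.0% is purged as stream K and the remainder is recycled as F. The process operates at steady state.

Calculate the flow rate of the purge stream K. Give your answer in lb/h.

481.1 lb/h

propane enters only via A and leaves only via the purge: 1470×0.302 = 0.060×(propane in D), and the membrane unit passes all propane, so propane in Q = propane in D = 7399 lb/h.
propylene in Q: m_A = 1470×0.698 + (1−0.060)·(1−0.615)·m_A, so m_A = 1026.1/0.6381 = 1608 lb/h.
D = (1−0.615)×1608 + 7399 = 8018.1 lb/h.
Purge K = 0.060×8018.1 = 481.08 lb/h.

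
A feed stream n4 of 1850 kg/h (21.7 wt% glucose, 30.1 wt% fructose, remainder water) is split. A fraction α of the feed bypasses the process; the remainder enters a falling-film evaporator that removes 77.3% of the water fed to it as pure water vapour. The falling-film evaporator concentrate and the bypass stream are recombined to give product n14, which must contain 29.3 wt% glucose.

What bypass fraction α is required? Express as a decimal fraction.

All 1850×0.217 = 401.45 kg/h of glucose reaches n14, so n14 = 401.45/0.293 = 1370.1 kg/h and vapour = 479.86 kg/h.
The evaporator receives (1−α)·1850 of feed at 0.482 water and removes 0.773 of that water:
0.773×0.482×(1−α)×1850 = 479.86
(1−α) = 479.86/689.28 = 0.6962;  α = 0.3038.

0.304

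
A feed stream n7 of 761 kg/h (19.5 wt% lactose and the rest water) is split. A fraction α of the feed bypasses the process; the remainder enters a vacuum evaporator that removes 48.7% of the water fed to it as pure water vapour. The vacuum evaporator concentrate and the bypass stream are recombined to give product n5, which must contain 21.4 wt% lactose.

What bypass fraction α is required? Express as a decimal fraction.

All 761×0.195 = 148.4 kg/h of lactose reaches n5, so n5 = 148.4/0.214 = 693.43 kg/h and vapour = 67.565 kg/h.
The evaporator receives (1−α)·761 of feed at 0.805 water and removes 0.487 of that water:
0.487×0.805×(1−α)×761 = 67.565
(1−α) = 67.565/298.34 = 0.2265;  α = 0.7735.

0.774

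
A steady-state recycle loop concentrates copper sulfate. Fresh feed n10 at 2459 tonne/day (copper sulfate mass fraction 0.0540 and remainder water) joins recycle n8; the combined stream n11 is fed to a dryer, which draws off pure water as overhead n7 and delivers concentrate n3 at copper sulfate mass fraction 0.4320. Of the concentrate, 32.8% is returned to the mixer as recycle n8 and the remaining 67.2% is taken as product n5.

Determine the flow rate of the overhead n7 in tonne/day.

Overall copper sulfate balance (none leaves overhead): copper sulfate in fresh feed = copper sulfate in product, i.e. 2459×0.054 = (1−0.328)·n3·0.432.
n3 = 132.79/(0.432×0.672) = 457.4 tonne/day.
Recycle n8 = 0.328×457.4 = 150.03 tonne/day.
Combined feed n11 = 2459 + 150.03 = 2609 tonne/day.
Overhead n7 = n11 − n3 = 2609 − 457.4 = 2151.6 tonne/day.

2152 tonne/day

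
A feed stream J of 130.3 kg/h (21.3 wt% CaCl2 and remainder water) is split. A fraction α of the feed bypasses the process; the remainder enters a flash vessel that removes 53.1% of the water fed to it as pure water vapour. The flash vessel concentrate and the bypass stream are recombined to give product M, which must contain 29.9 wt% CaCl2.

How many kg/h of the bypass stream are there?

40.62 kg/h

All 130.3×0.213 = 27.754 kg/h of CaCl2 reaches M, so M = 27.754/0.299 = 92.822 kg/h and vapour = 37.478 kg/h.
The evaporator receives (1−α)·130.3 of feed at 0.787 water and removes 0.531 of that water:
0.531×0.787×(1−α)×130.3 = 37.478
(1−α) = 37.478/54.452 = 0.6883;  α = 0.3117.
Bypass flow = 0.3117×130.3 = 40.619 kg/h.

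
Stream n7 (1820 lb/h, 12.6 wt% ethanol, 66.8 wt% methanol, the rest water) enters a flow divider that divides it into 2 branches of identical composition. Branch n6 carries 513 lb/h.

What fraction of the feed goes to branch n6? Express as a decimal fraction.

Fraction to n6 = 513/1820 = 0.2819.

0.282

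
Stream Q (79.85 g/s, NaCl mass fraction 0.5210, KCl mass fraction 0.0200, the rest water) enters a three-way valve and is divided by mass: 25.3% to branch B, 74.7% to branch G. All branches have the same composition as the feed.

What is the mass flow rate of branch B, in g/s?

Branch B flow = 0.253×79.85 = 20.202 g/s.

20.2 g/s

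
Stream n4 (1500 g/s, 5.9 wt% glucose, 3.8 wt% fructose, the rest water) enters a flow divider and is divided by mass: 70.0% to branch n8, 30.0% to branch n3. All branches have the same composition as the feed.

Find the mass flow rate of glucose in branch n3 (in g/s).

26.55 g/s

Branch n3 total = 0.300×1500 = 450 g/s.
glucose in n3 = 0.059×450 = 26.55 g/s.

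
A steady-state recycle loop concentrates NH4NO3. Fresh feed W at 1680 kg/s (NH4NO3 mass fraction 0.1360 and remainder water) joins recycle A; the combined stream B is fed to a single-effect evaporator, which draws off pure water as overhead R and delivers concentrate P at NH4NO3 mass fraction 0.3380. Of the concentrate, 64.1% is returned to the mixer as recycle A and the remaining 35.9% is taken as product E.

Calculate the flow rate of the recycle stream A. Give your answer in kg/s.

Overall NH4NO3 balance (none leaves overhead): NH4NO3 in fresh feed = NH4NO3 in product, i.e. 1680×0.136 = (1−0.641)·P·0.338.
P = 228.48/(0.338×0.359) = 1882.9 kg/s.
Recycle A = 0.641×1882.9 = 1207 kg/s.

1207 kg/s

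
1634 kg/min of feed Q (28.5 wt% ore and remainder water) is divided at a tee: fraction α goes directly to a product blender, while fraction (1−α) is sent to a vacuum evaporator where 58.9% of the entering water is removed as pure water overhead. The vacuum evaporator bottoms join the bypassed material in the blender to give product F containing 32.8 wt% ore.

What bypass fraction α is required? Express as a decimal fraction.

0.689

All 1634×0.285 = 465.69 kg/min of ore reaches F, so F = 465.69/0.328 = 1419.8 kg/min and vapour = 214.21 kg/min.
The evaporator receives (1−α)·1634 of feed at 0.715 water and removes 0.589 of that water:
0.589×0.715×(1−α)×1634 = 214.21
(1−α) = 214.21/688.13 = 0.3113;  α = 0.6887.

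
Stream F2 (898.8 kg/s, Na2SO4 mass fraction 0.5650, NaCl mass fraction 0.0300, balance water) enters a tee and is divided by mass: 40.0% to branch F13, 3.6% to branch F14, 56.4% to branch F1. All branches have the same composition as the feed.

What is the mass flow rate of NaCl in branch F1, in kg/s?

Branch F1 total = 0.564×898.8 = 506.92 kg/s.
NaCl in F1 = 0.030×506.92 = 15.208 kg/s.

15.21 kg/s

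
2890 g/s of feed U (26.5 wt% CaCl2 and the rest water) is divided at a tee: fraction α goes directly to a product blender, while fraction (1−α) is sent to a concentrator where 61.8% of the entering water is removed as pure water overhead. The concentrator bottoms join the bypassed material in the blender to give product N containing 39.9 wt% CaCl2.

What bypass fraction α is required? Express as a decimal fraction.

0.261

All 2890×0.265 = 765.85 g/s of CaCl2 reaches N, so N = 765.85/0.399 = 1919.4 g/s and vapour = 970.58 g/s.
The evaporator receives (1−α)·2890 of feed at 0.735 water and removes 0.618 of that water:
0.618×0.735×(1−α)×2890 = 970.58
(1−α) = 970.58/1312.7 = 0.7394;  α = 0.2606.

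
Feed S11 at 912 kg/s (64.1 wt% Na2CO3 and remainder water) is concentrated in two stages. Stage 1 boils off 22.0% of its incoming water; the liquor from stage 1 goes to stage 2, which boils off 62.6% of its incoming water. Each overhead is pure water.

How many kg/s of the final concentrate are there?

680.1 kg/s

water in feed = 912×0.359 = 327.41 kg/s.
After stage 1: water left = (1−0.220)×327.41 = 255.38; stream total = 839.97 kg/s.
After stage 2: water left = (1−0.626)×255.38 = 95.511; final concentrate = 680.1 kg/s.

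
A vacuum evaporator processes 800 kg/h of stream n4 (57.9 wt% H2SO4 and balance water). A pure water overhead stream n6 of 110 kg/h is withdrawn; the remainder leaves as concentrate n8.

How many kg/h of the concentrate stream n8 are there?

690 kg/h

Concentrate = 800 − 110 = 690 kg/h.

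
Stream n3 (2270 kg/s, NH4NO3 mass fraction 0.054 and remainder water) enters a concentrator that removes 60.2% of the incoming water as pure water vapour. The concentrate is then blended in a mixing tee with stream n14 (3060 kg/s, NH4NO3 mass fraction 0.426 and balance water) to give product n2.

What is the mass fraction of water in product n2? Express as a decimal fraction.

0.647

Vapour removed = 0.602×0.946×2270 = 1292.7 kg/s; concentrate = 977.25 kg/s.
water reaching the mixer = 854.67 (from concentrate) + 3060×0.574 = 2611.1 kg/s.
Product flow = 977.25 + 3060 = 4037.3 kg/s; water fraction = 0.647.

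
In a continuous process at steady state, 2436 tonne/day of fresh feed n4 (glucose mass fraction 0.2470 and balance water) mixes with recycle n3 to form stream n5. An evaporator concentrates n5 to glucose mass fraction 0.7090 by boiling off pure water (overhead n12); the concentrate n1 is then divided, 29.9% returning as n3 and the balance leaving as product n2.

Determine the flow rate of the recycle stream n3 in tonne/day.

Overall glucose balance (none leaves overhead): glucose in fresh feed = glucose in product, i.e. 2436×0.247 = (1−0.299)·n1·0.709.
n1 = 601.69/(0.709×0.701) = 1210.6 tonne/day.
Recycle n3 = 0.299×1210.6 = 361.98 tonne/day.

362 tonne/day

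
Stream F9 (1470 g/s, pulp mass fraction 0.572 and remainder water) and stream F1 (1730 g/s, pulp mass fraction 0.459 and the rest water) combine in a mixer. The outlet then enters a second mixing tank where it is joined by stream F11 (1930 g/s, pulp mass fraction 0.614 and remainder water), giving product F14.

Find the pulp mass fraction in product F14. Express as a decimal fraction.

0.550

Overall, product flow = 5130 g/s.
pulp in = 1470×0.572 + 1730×0.459 + 1930×0.614 = 2819.9 g/s.
pulp fraction in F14 = 0.550.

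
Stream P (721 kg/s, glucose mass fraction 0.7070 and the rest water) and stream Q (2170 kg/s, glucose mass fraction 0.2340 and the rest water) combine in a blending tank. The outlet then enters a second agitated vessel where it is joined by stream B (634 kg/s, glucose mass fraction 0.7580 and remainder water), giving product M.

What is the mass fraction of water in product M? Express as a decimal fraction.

Overall, product flow = 3525 kg/s.
water in = 721×0.293 + 2170×0.766 + 634×0.242 = 2026.9 kg/s.
water fraction in M = 0.5750.

0.5750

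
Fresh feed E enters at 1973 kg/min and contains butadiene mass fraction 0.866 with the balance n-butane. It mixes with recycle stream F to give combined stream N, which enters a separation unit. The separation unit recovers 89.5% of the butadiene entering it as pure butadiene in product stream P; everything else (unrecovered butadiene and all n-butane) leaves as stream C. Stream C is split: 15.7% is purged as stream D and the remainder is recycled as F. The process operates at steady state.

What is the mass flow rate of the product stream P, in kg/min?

1678 kg/min

butadiene in N: m_A = 1973×0.866 + (1−0.157)·(1−0.895)·m_A, so m_A = 1708.6/0.9115 = 1874.5 kg/min.
Product P = 0.895×1874.5 = 1677.7 kg/min.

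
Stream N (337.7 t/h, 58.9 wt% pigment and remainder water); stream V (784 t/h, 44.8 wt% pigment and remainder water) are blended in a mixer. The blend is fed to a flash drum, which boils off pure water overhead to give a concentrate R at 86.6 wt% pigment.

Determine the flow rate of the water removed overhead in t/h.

486.4 t/h

pigment entering = 337.7×0.589 + 784×0.448 = 550.14 t/h.
All pigment reports to R, so R = 550.14/0.866 = 635.26 t/h.
Total feed = 1121.7 t/h; overhead = 1121.7 − 635.26 = 486.44 t/h.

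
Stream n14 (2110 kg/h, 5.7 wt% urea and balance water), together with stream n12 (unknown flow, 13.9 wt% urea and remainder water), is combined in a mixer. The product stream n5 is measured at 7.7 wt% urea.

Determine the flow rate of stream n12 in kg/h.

680.6 kg/h

Let n12 be the unknown flow. Total out = 2110 + n12.
urea balance: 120.27 + 0.139·n12 = 0.077·(2110 + n12)
(0.139 − 0.077)·n12 = 0.077×2110 − 120.27 = 42.2
n12 = 42.2 / 0.062 = 680.65 kg/h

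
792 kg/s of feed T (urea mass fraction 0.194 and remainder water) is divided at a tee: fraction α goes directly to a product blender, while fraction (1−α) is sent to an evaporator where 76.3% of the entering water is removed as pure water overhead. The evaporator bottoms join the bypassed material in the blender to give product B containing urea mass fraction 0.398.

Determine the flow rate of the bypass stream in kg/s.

All 792×0.194 = 153.65 kg/s of urea reaches B, so B = 153.65/0.398 = 386.05 kg/s and vapour = 405.95 kg/s.
The evaporator receives (1−α)·792 of feed at 0.806 water and removes 0.763 of that water:
0.763×0.806×(1−α)×792 = 405.95
(1−α) = 405.95/487.06 = 0.8335;  α = 0.1665.
Bypass flow = 0.1665×792 = 131.9 kg/s.

131.9 kg/s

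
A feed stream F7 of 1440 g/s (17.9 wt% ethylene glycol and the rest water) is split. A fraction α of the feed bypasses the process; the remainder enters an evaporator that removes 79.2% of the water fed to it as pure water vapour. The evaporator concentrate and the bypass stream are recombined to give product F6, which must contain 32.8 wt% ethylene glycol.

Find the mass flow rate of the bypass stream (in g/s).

434 g/s

All 1440×0.179 = 257.76 g/s of ethylene glycol reaches F6, so F6 = 257.76/0.328 = 785.85 g/s and vapour = 654.15 g/s.
The evaporator receives (1−α)·1440 of feed at 0.821 water and removes 0.792 of that water:
0.792×0.821×(1−α)×1440 = 654.15
(1−α) = 654.15/936.33 = 0.6986;  α = 0.3014.
Bypass flow = 0.3014×1440 = 433.98 g/s.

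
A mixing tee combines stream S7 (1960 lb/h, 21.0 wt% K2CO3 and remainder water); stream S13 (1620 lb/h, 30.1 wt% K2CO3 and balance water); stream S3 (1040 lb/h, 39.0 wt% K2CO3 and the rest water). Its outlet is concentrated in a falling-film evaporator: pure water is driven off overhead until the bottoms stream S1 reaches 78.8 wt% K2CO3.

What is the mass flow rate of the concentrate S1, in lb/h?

1656 lb/h

K2CO3 entering = 1960×0.210 + 1620×0.301 + 1040×0.390 = 1304.8 lb/h.
All K2CO3 reports to S1, so S1 = 1304.8/0.788 = 1655.9 lb/h.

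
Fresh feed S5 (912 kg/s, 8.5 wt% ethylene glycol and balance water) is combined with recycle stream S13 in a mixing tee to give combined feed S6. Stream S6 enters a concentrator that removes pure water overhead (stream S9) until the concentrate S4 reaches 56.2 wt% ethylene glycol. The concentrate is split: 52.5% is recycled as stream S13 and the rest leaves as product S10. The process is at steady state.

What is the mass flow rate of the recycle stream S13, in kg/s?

152.5 kg/s

Overall ethylene glycol balance (none leaves overhead): ethylene glycol in fresh feed = ethylene glycol in product, i.e. 912×0.085 = (1−0.525)·S4·0.562.
S4 = 77.52/(0.562×0.475) = 290.39 kg/s.
Recycle S13 = 0.525×290.39 = 152.46 kg/s.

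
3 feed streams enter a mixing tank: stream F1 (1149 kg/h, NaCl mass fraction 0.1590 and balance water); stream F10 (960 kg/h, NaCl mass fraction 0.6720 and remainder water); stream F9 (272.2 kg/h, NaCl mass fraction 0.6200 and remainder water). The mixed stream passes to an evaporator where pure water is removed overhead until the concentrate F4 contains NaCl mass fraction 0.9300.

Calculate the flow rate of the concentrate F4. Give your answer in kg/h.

1072 kg/h

NaCl entering = 1149×0.159 + 960×0.672 + 272.2×0.620 = 996.58 kg/h.
All NaCl reports to F4, so F4 = 996.58/0.930 = 1071.6 kg/h.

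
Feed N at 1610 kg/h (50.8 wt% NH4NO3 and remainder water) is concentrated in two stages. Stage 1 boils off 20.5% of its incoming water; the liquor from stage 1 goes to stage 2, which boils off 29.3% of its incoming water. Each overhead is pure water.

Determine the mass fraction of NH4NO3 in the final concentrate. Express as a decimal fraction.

0.648

water in feed = 1610×0.492 = 792.12 kg/h.
After stage 1: water left = (1−0.205)×792.12 = 629.74; stream total = 1447.6 kg/h.
After stage 2: water left = (1−0.293)×629.74 = 445.22; final concentrate = 1263.1 kg/h.
NH4NO3 fraction = 817.88/1263.1 = 0.648.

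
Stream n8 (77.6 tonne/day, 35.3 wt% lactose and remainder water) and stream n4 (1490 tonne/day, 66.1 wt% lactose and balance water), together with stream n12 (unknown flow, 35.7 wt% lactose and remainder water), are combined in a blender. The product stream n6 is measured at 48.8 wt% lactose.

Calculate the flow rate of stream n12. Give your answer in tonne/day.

Let n12 be the unknown flow. Total out = 1567.6 + n12.
lactose balance: 1012.3 + 0.357·n12 = 0.488·(1567.6 + n12)
(0.357 − 0.488)·n12 = 0.488×1567.6 − 1012.3 = -247.29
n12 = -247.29 / -0.131 = 1887.7 tonne/day

1888 tonne/day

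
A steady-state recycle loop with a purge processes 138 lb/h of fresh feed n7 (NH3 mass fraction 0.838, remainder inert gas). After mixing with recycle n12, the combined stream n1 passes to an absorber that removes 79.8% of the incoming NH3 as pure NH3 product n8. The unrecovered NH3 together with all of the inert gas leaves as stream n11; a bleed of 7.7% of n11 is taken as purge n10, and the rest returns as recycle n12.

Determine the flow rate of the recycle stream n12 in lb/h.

inert gas enters only via n7 and leaves only via the purge: 138×0.162 = 0.077×(inert gas in n11), and the absorber passes all inert gas, so inert gas in n1 = inert gas in n11 = 290.34 lb/h.
NH3 in n1: m_A = 138×0.838 + (1−0.077)·(1−0.798)·m_A, so m_A = 115.64/0.8136 = 142.15 lb/h.
n11 = (1−0.798)×142.15 + 290.34 = 319.05 lb/h.
Recycle n12 = (1−0.077)×319.05 = 294.48 lb/h.

294.5 lb/h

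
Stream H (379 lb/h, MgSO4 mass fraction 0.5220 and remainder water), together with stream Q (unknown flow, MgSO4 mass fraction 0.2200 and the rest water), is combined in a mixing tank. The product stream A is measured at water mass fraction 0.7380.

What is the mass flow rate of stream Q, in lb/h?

2346 lb/h

Let Q be the unknown flow. Total out = 379 + Q.
water balance: 181.16 + 0.780·Q = 0.738·(379 + Q)
(0.780 − 0.738)·Q = 0.738×379 − 181.16 = 98.54
Q = 98.54 / 0.042 = 2346.2 lb/h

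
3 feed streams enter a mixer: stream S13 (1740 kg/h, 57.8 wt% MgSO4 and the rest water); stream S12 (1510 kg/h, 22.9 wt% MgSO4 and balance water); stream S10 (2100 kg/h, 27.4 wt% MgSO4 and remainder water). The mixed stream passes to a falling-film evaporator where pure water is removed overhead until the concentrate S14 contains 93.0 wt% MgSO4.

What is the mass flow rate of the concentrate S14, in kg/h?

2072 kg/h

MgSO4 entering = 1740×0.578 + 1510×0.229 + 2100×0.274 = 1926.9 kg/h.
All MgSO4 reports to S14, so S14 = 1926.9/0.930 = 2071.9 kg/h.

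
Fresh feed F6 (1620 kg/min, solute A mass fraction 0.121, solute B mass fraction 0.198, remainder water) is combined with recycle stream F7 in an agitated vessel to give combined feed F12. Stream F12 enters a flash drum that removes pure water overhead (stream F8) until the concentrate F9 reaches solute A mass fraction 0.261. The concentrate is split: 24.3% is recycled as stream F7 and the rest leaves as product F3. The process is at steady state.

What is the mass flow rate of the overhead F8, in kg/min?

Overall solute A balance (none leaves overhead): solute A in fresh feed = solute A in product, i.e. 1620×0.121 = (1−0.243)·F9·0.261.
F9 = 196.02/(0.261×0.757) = 992.12 kg/min.
Recycle F7 = 0.243×992.12 = 241.09 kg/min.
Combined feed F12 = 1620 + 241.09 = 1861.1 kg/min.
Overhead F8 = F12 − F9 = 1861.1 − 992.12 = 868.97 kg/min.

869 kg/min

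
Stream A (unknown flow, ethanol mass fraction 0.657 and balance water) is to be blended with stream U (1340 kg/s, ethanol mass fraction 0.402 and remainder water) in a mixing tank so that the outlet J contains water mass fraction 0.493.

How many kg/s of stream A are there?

Let A be the unknown flow. Total out = 1340 + A.
water balance: 801.32 + 0.343·A = 0.493·(1340 + A)
(0.343 − 0.493)·A = 0.493×1340 − 801.32 = -140.7
A = -140.7 / -0.150 = 938 kg/s

938 kg/s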